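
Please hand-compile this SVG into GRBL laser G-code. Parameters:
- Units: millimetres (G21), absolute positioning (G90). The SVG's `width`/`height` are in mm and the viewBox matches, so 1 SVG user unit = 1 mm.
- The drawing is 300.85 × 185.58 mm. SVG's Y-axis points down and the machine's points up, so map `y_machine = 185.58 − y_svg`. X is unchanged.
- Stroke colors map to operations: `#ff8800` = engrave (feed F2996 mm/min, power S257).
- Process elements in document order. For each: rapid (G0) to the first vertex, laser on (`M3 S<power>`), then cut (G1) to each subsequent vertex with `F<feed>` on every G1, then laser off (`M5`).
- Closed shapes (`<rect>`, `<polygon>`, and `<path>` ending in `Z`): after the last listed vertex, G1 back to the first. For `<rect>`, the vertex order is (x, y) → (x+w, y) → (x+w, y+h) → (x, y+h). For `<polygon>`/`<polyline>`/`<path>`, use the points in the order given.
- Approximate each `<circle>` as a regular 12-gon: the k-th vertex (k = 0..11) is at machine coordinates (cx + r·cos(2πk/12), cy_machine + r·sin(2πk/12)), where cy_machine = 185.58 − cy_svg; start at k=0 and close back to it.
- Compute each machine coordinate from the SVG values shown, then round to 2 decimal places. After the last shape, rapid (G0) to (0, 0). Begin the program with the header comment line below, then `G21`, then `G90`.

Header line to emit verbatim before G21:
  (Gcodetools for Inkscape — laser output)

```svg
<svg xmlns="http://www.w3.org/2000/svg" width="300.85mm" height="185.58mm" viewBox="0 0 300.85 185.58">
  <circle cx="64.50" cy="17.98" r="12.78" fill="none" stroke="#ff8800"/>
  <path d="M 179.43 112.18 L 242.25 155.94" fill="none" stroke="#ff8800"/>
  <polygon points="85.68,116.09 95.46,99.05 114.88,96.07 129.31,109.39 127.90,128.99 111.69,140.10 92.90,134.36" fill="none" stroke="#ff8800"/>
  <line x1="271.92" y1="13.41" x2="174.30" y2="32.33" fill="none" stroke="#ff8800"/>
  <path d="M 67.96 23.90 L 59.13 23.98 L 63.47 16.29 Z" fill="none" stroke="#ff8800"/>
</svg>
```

viewBox `0 0 300.85 185.58` with mm width/height → 1 unit = 1 mm. Flip: y_m = 185.58 − y_svg.

**Shape 1** — `<circle>` circle, stroke `#ff8800` → engrave (S257, F2996). Machine vertices: (77.28,167.60) → (75.57,173.99) → (70.89,178.67) → (64.50,180.38) → (58.11,178.67) → (53.43,173.99) → (51.72,167.60) → (53.43,161.21) → (58.11,156.53) → (64.50,154.82) → (70.89,156.53) → (75.57,161.21) → (77.28,167.60). Closed: final G1 returns to the first vertex.

**Shape 2** — `<path>` line segment, stroke `#ff8800` → engrave (S257, F2996). Machine vertices: (179.43,73.40) → (242.25,29.64). Open path.

**Shape 3** — `<polygon>` regular polygon, stroke `#ff8800` → engrave (S257, F2996). Machine vertices: (85.68,69.49) → (95.46,86.53) → (114.88,89.51) → (129.31,76.19) → (127.90,56.59) → (111.69,45.48) → (92.90,51.22) → (85.68,69.49). Closed: final G1 returns to the first vertex.

**Shape 4** — `<line>` line segment, stroke `#ff8800` → engrave (S257, F2996). Machine vertices: (271.92,172.17) → (174.30,153.25). Open path.

**Shape 5** — `<path>` regular polygon, stroke `#ff8800` → engrave (S257, F2996). Machine vertices: (67.96,161.68) → (59.13,161.60) → (63.47,169.29) → (67.96,161.68). Closed: final G1 returns to the first vertex.

(Gcodetools for Inkscape — laser output)
G21
G90
G0 X77.28 Y167.60
M3 S257
G1 X75.57 Y173.99 F2996
G1 X70.89 Y178.67 F2996
G1 X64.50 Y180.38 F2996
G1 X58.11 Y178.67 F2996
G1 X53.43 Y173.99 F2996
G1 X51.72 Y167.60 F2996
G1 X53.43 Y161.21 F2996
G1 X58.11 Y156.53 F2996
G1 X64.50 Y154.82 F2996
G1 X70.89 Y156.53 F2996
G1 X75.57 Y161.21 F2996
G1 X77.28 Y167.60 F2996
M5
G0 X179.43 Y73.40
M3 S257
G1 X242.25 Y29.64 F2996
M5
G0 X85.68 Y69.49
M3 S257
G1 X95.46 Y86.53 F2996
G1 X114.88 Y89.51 F2996
G1 X129.31 Y76.19 F2996
G1 X127.90 Y56.59 F2996
G1 X111.69 Y45.48 F2996
G1 X92.90 Y51.22 F2996
G1 X85.68 Y69.49 F2996
M5
G0 X271.92 Y172.17
M3 S257
G1 X174.30 Y153.25 F2996
M5
G0 X67.96 Y161.68
M3 S257
G1 X59.13 Y161.60 F2996
G1 X63.47 Y169.29 F2996
G1 X67.96 Y161.68 F2996
M5
G0 X0.00 Y0.00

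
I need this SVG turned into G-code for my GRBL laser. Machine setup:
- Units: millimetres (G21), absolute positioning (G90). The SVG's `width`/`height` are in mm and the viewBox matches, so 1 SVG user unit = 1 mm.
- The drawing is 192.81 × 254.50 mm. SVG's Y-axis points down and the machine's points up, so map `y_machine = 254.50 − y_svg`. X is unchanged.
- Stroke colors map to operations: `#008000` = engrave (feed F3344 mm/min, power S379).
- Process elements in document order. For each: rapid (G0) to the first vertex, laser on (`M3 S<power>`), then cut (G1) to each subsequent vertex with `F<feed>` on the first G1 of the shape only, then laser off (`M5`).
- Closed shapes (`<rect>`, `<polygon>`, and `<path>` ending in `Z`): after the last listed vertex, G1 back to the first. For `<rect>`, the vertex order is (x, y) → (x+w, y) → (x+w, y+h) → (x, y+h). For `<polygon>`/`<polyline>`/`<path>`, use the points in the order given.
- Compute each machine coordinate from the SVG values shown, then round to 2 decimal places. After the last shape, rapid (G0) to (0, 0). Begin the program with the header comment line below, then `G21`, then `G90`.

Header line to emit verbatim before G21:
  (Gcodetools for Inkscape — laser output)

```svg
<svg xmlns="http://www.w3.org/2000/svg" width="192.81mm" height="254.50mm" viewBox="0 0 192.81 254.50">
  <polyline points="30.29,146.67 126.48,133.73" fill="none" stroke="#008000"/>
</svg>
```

(Gcodetools for Inkscape — laser output)
G21
G90
G0 X30.29 Y107.83
M3 S379
G1 X126.48 Y120.77 F3344
M5
G0 X0.00 Y0.00

1 u = 1 mm; y_m = 254.50 − y.

[1] `<polyline>` line segment, #008000→engrave S379 F3344: (30.29,107.83) → (126.48,120.77)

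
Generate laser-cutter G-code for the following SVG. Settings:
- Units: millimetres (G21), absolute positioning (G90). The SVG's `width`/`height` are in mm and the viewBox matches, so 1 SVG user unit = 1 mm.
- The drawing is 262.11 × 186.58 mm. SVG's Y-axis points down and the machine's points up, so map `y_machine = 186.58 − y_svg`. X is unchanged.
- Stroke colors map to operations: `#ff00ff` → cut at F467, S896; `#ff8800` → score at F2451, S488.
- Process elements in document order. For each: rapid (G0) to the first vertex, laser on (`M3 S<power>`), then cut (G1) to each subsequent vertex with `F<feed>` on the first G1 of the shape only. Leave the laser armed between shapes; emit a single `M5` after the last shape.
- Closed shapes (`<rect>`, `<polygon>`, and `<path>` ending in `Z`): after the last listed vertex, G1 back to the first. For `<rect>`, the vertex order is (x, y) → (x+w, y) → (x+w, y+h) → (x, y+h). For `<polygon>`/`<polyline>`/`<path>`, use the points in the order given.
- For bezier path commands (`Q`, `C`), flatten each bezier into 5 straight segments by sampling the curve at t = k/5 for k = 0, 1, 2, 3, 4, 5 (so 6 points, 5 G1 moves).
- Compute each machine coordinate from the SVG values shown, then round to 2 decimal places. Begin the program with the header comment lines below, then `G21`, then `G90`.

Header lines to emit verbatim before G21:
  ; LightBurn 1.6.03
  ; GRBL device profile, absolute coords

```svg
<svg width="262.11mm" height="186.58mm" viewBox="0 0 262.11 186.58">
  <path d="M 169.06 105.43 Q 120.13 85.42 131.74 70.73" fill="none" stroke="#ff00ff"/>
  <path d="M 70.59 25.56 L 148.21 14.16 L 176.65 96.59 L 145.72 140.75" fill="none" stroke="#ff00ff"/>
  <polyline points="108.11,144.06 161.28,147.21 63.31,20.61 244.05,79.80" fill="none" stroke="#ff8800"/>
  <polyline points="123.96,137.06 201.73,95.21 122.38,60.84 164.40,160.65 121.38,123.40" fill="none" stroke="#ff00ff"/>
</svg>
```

1 u = 1 mm; y_m = 186.58 − y.

[1] `<path>` quadratic bezier, #ff00ff→cut S896 F467: (169.06,81.15) → (151.91,88.94) → (139.60,96.31) → (132.14,103.25) → (129.52,109.76) → (131.74,115.85)

[2] `<path>` open polyline, #ff00ff→cut S896 F467: (70.59,161.02) → (148.21,172.42) → (176.65,89.99) → (145.72,45.83)

[3] `<polyline>` open polyline, #ff8800→score S488 F2451: (108.11,42.52) → (161.28,39.37) → (63.31,165.97) → (244.05,106.78)

[4] `<polyline>` open polyline, #ff00ff→cut S896 F467: (123.96,49.52) → (201.73,91.37) → (122.38,125.74) → (164.40,25.93) → (121.38,63.18)

; LightBurn 1.6.03
; GRBL device profile, absolute coords
G21
G90
G0 X169.06 Y81.15
M3 S896
G1 X151.91 Y88.94 F467
G1 X139.60 Y96.31
G1 X132.14 Y103.25
G1 X129.52 Y109.76
G1 X131.74 Y115.85
G0 X70.59 Y161.02
M3 S896
G1 X148.21 Y172.42 F467
G1 X176.65 Y89.99
G1 X145.72 Y45.83
G0 X108.11 Y42.52
M3 S488
G1 X161.28 Y39.37 F2451
G1 X63.31 Y165.97
G1 X244.05 Y106.78
G0 X123.96 Y49.52
M3 S896
G1 X201.73 Y91.37 F467
G1 X122.38 Y125.74
G1 X164.40 Y25.93
G1 X121.38 Y63.18
M5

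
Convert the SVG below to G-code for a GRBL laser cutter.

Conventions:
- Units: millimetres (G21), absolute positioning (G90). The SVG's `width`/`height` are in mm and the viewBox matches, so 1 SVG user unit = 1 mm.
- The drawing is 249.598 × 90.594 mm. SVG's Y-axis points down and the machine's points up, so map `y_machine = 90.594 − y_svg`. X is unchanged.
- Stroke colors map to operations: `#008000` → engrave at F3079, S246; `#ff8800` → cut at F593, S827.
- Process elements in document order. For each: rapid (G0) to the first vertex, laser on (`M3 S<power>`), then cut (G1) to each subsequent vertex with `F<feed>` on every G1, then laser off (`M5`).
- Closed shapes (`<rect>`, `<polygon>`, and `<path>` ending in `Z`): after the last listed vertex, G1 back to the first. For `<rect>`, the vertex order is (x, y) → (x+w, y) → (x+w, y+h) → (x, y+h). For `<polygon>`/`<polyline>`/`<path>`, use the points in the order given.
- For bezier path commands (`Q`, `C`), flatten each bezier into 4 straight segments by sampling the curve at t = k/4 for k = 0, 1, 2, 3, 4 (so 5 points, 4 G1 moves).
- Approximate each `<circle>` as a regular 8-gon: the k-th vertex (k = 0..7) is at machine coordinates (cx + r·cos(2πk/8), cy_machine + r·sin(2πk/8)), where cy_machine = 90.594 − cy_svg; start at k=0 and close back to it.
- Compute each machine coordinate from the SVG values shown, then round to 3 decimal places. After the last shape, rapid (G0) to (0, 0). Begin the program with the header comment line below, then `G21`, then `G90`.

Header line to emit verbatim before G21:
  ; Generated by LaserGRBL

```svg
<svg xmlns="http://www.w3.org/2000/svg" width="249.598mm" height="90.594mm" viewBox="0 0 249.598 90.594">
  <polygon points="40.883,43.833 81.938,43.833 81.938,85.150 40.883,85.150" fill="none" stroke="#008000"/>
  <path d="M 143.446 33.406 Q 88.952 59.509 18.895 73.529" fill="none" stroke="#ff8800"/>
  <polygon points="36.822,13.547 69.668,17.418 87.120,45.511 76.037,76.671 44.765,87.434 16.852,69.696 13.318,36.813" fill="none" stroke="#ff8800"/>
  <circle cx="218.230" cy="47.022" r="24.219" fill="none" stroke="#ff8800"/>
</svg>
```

viewBox `0 0 249.598 90.594` with mm width/height → 1 unit = 1 mm. Flip: y_m = 90.594 − y_svg.

**Shape 1** — `<polygon>` rectangle, stroke `#008000` → engrave (S246, F3079). Machine vertices: (40.883,46.761) → (81.938,46.761) → (81.938,5.444) → (40.883,5.444) → (40.883,46.761). Closed: final G1 returns to the first vertex.

**Shape 2** — `<path>` quadratic bezier, stroke `#ff8800` → cut (S827, F593). Control points (SVG): P0=(143.446,33.406), P1=(88.952,59.509), P2=(18.895,73.529); sampled at t=k/4. Machine vertices: (143.446,57.188) → (115.226,44.892) → (85.061,34.106) → (52.951,24.830) → (18.895,17.065). Open path.

**Shape 3** — `<polygon>` regular polygon, stroke `#ff8800` → cut (S827, F593). Machine vertices: (36.822,77.047) → (69.668,73.176) → (87.120,45.083) → (76.037,13.923) → (44.765,3.160) → (16.852,20.898) → (13.318,53.781) → (36.822,77.047). Closed: final G1 returns to the first vertex.

**Shape 4** — `<circle>` circle, stroke `#ff8800` → cut (S827, F593). Machine vertices: (242.449,43.572) → (235.355,60.697) → (218.230,67.791) → (201.105,60.697) → (194.011,43.572) → (201.105,26.447) → (218.230,19.353) → (235.355,26.447) → (242.449,43.572). Closed: final G1 returns to the first vertex.

; Generated by LaserGRBL
G21
G90
G0 X40.883 Y46.761
M3 S246
G1 X81.938 Y46.761 F3079
G1 X81.938 Y5.444 F3079
G1 X40.883 Y5.444 F3079
G1 X40.883 Y46.761 F3079
M5
G0 X143.446 Y57.188
M3 S827
G1 X115.226 Y44.892 F593
G1 X85.061 Y34.106 F593
G1 X52.951 Y24.830 F593
G1 X18.895 Y17.065 F593
M5
G0 X36.822 Y77.047
M3 S827
G1 X69.668 Y73.176 F593
G1 X87.120 Y45.083 F593
G1 X76.037 Y13.923 F593
G1 X44.765 Y3.160 F593
G1 X16.852 Y20.898 F593
G1 X13.318 Y53.781 F593
G1 X36.822 Y77.047 F593
M5
G0 X242.449 Y43.572
M3 S827
G1 X235.355 Y60.697 F593
G1 X218.230 Y67.791 F593
G1 X201.105 Y60.697 F593
G1 X194.011 Y43.572 F593
G1 X201.105 Y26.447 F593
G1 X218.230 Y19.353 F593
G1 X235.355 Y26.447 F593
G1 X242.449 Y43.572 F593
M5
G0 X0.000 Y0.000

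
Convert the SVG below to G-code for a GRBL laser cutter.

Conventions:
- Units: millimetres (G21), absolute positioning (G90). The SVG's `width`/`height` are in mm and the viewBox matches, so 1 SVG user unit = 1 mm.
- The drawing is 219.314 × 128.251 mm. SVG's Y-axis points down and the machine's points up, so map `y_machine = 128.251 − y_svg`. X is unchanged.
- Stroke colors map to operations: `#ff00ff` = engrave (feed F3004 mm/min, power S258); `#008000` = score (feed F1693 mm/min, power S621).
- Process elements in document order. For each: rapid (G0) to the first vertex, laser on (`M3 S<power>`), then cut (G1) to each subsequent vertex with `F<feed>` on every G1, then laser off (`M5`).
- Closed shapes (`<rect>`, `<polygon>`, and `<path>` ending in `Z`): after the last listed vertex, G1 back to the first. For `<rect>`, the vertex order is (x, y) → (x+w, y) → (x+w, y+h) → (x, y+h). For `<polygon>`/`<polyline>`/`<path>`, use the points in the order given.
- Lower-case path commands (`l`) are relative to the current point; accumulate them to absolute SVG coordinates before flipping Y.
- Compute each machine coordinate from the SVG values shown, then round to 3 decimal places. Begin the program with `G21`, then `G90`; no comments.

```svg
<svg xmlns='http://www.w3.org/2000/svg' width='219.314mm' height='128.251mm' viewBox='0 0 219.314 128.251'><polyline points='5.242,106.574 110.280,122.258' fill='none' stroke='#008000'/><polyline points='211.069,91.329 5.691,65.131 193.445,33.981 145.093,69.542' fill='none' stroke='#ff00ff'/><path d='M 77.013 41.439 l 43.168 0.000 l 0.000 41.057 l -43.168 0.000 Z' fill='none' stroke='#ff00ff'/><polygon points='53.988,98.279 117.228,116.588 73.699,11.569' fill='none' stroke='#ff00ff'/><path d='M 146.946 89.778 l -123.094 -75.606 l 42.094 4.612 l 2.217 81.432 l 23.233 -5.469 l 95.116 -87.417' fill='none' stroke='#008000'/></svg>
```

viewBox `0 0 219.314 128.251` with mm width/height → 1 unit = 1 mm. Flip: y_m = 128.251 − y_svg.

**Shape 1** — `<polyline>` line segment, stroke `#008000` → score (S621, F1693). Machine vertices: (5.242,21.677) → (110.280,5.993). Open path.

**Shape 2** — `<polyline>` open polyline, stroke `#ff00ff` → engrave (S258, F3004). Machine vertices: (211.069,36.922) → (5.691,63.120) → (193.445,94.270) → (145.093,58.709). Open path.

**Shape 3** — `<path>` rectangle, stroke `#ff00ff` → engrave (S258, F3004). Machine vertices: (77.013,86.812) → (120.181,86.812) → (120.181,45.755) → (77.013,45.755) → (77.013,86.812). Closed: final G1 returns to the first vertex.

**Shape 4** — `<polygon>` closed polygon, stroke `#ff00ff` → engrave (S258, F3004). Machine vertices: (53.988,29.972) → (117.228,11.663) → (73.699,116.682) → (53.988,29.972). Closed: final G1 returns to the first vertex.

**Shape 5** — `<path>` open polyline, stroke `#008000` → score (S621, F1693). Machine vertices: (146.946,38.473) → (23.852,114.079) → (65.946,109.467) → (68.163,28.035) → (91.396,33.504) → (186.512,120.921). Open path.

G21
G90
G0 X5.242 Y21.677
M3 S621
G1 X110.280 Y5.993 F1693
M5
G0 X211.069 Y36.922
M3 S258
G1 X5.691 Y63.120 F3004
G1 X193.445 Y94.270 F3004
G1 X145.093 Y58.709 F3004
M5
G0 X77.013 Y86.812
M3 S258
G1 X120.181 Y86.812 F3004
G1 X120.181 Y45.755 F3004
G1 X77.013 Y45.755 F3004
G1 X77.013 Y86.812 F3004
M5
G0 X53.988 Y29.972
M3 S258
G1 X117.228 Y11.663 F3004
G1 X73.699 Y116.682 F3004
G1 X53.988 Y29.972 F3004
M5
G0 X146.946 Y38.473
M3 S621
G1 X23.852 Y114.079 F1693
G1 X65.946 Y109.467 F1693
G1 X68.163 Y28.035 F1693
G1 X91.396 Y33.504 F1693
G1 X186.512 Y120.921 F1693
M5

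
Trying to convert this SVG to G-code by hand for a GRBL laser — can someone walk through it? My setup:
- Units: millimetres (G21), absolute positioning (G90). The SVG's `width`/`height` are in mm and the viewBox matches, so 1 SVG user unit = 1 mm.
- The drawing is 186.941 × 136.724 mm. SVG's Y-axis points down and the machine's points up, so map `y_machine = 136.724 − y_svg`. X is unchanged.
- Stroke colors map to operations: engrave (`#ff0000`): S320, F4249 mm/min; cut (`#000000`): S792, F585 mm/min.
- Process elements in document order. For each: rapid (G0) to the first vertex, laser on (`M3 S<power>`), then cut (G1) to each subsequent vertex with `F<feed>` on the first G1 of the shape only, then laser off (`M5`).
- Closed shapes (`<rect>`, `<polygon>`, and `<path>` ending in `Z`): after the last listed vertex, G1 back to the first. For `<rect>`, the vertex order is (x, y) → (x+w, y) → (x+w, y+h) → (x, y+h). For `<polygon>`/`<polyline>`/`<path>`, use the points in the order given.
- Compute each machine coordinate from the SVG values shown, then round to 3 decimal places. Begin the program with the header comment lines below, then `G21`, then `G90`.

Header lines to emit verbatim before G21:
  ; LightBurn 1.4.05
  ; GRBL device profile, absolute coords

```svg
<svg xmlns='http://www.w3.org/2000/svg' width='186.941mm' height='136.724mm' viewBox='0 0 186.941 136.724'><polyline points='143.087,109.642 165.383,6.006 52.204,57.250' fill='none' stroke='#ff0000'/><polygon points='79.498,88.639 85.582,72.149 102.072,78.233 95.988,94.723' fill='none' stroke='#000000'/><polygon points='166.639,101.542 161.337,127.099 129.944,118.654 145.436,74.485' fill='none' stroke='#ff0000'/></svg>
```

; LightBurn 1.4.05
; GRBL device profile, absolute coords
G21
G90
G0 X143.087 Y27.082
M3 S320
G1 X165.383 Y130.718 F4249
G1 X52.204 Y79.474
M5
G0 X79.498 Y48.085
M3 S792
G1 X85.582 Y64.575 F585
G1 X102.072 Y58.491
G1 X95.988 Y42.001
G1 X79.498 Y48.085
M5
G0 X166.639 Y35.182
M3 S320
G1 X161.337 Y9.625 F4249
G1 X129.944 Y18.070
G1 X145.436 Y62.239
G1 X166.639 Y35.182
M5

viewBox `0 0 186.941 136.724` with mm width/height → 1 unit = 1 mm. Flip: y_m = 136.724 − y_svg.

**Shape 1** — `<polyline>` open polyline, stroke `#ff0000` → engrave (S320, F4249). Machine vertices: (143.087,27.082) → (165.383,130.718) → (52.204,79.474). Open path.

**Shape 2** — `<polygon>` regular polygon, stroke `#000000` → cut (S792, F585). Machine vertices: (79.498,48.085) → (85.582,64.575) → (102.072,58.491) → (95.988,42.001) → (79.498,48.085). Closed: final G1 returns to the first vertex.

**Shape 3** — `<polygon>` closed polygon, stroke `#ff0000` → engrave (S320, F4249). Machine vertices: (166.639,35.182) → (161.337,9.625) → (129.944,18.070) → (145.436,62.239) → (166.639,35.182). Closed: final G1 returns to the first vertex.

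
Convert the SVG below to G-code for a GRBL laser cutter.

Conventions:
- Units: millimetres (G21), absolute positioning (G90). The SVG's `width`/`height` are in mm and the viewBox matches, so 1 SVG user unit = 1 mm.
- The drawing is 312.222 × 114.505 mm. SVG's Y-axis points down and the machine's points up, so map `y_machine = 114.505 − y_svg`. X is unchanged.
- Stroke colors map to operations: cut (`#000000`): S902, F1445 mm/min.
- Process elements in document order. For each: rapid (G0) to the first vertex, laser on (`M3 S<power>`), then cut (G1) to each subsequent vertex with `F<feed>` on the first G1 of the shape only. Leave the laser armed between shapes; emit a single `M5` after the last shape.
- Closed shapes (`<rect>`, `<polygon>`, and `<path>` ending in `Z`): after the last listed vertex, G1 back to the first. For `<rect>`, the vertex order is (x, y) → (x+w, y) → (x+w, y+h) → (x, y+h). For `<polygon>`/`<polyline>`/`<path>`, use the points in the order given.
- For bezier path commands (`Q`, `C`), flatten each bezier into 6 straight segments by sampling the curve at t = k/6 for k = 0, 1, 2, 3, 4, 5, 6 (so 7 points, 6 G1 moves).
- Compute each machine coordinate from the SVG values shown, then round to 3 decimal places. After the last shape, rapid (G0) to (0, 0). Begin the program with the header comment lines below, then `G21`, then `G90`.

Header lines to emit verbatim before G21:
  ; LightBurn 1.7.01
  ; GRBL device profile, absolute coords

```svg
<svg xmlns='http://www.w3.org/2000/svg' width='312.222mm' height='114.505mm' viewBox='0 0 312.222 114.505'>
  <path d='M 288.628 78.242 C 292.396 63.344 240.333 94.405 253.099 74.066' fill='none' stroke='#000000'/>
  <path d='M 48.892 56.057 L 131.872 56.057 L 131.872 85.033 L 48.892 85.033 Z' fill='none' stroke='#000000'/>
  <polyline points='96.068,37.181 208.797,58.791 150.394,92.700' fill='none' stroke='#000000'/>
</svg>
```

; LightBurn 1.7.01
; GRBL device profile, absolute coords
G21
G90
G0 X288.628 Y36.263
M3 S902
G1 X286.418 Y40.333 F1445
G1 X278.255 Y39.447
G1 X267.489 Y36.311
G1 X257.474 Y33.627
G1 X251.560 Y34.102
G1 X253.099 Y40.439
G0 X48.892 Y58.448
M3 S902
G1 X131.872 Y58.448 F1445
G1 X131.872 Y29.472
G1 X48.892 Y29.472
G1 X48.892 Y58.448
G0 X96.068 Y77.324
M3 S902
G1 X208.797 Y55.714 F1445
G1 X150.394 Y21.805
M5
G0 X0.000 Y0.000

Since the viewBox matches the mm dimensions, user units are millimetres directly. The only transform is the Y-flip y_m = 114.505 − y_svg.

Shape 1 is a cubic bezier drawn with `<path>`. Its stroke #000000 means cut at S902, F1445. After flipping Y the toolpath is (288.628,36.263) → (286.418,40.333) → (278.255,39.447) → (267.489,36.311) → (257.474,33.627) → (251.560,34.102) → (253.099,40.439).

Shape 2 is a rectangle drawn with `<path>`. Its stroke #000000 means cut at S902, F1445. After flipping Y the toolpath is (48.892,58.448) → (131.872,58.448) → (131.872,29.472) → (48.892,29.472) → (48.892,58.448), returning to the start.

Shape 3 is a open polyline drawn with `<polyline>`. Its stroke #000000 means cut at S902, F1445. After flipping Y the toolpath is (96.068,77.324) → (208.797,55.714) → (150.394,21.805).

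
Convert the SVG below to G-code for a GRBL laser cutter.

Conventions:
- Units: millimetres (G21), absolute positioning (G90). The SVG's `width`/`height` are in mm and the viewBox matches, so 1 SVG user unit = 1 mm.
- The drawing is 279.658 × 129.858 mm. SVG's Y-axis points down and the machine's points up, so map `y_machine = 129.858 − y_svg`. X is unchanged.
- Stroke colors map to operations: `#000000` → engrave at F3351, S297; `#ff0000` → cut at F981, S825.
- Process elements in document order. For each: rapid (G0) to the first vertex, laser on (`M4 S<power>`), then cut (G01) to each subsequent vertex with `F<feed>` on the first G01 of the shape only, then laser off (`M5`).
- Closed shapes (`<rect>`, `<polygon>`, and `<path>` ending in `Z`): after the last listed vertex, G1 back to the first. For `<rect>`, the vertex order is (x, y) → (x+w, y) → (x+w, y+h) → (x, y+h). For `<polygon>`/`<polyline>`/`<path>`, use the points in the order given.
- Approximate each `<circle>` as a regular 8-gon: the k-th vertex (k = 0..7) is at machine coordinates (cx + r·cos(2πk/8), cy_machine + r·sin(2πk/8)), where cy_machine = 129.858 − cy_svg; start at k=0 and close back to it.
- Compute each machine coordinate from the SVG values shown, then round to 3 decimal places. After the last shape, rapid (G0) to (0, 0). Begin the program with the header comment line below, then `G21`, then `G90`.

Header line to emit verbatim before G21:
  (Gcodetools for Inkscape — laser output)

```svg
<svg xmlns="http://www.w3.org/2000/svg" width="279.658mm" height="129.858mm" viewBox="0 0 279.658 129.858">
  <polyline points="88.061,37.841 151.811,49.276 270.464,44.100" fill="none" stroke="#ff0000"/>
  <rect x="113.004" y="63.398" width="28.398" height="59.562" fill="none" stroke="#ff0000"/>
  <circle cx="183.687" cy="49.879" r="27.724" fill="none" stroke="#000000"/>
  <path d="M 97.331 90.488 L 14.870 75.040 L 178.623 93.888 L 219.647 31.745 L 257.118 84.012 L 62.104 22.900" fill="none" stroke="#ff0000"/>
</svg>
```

(Gcodetools for Inkscape — laser output)
G21
G90
G0 X88.061 Y92.017
M4 S825
G01 X151.811 Y80.582 F981
G01 X270.464 Y85.758
M5
G0 X113.004 Y66.460
M4 S825
G01 X141.402 Y66.460 F981
G01 X141.402 Y6.898
G01 X113.004 Y6.898
G01 X113.004 Y66.460
M5
G0 X211.411 Y79.979
M4 S297
G01 X203.291 Y99.583 F3351
G01 X183.687 Y107.703
G01 X164.083 Y99.583
G01 X155.963 Y79.979
G01 X164.083 Y60.375
G01 X183.687 Y52.255
G01 X203.291 Y60.375
G01 X211.411 Y79.979
M5
G0 X97.331 Y39.370
M4 S825
G01 X14.870 Y54.818 F981
G01 X178.623 Y35.970
G01 X219.647 Y98.113
G01 X257.118 Y45.846
G01 X62.104 Y106.958
M5
G0 X0.000 Y0.000

1 u = 1 mm; y_m = 129.858 − y.

[1] `<polyline>` open polyline, #ff0000→cut S825 F981: (88.061,92.017) → (151.811,80.582) → (270.464,85.758)

[2] `<rect>` rectangle, #ff0000→cut S825 F981: (113.004,66.460) → (141.402,66.460) → (141.402,6.898) → (113.004,6.898) → (113.004,66.460) (closed)

[3] `<circle>` circle, #000000→engrave S297 F3351: (211.411,79.979) → (203.291,99.583) → (183.687,107.703) → (164.083,99.583) → (155.963,79.979) → (164.083,60.375) → (183.687,52.255) → (203.291,60.375) → (211.411,79.979) (closed)

[4] `<path>` open polyline, #ff0000→cut S825 F981: (97.331,39.370) → (14.870,54.818) → (178.623,35.970) → (219.647,98.113) → (257.118,45.846) → (62.104,106.958)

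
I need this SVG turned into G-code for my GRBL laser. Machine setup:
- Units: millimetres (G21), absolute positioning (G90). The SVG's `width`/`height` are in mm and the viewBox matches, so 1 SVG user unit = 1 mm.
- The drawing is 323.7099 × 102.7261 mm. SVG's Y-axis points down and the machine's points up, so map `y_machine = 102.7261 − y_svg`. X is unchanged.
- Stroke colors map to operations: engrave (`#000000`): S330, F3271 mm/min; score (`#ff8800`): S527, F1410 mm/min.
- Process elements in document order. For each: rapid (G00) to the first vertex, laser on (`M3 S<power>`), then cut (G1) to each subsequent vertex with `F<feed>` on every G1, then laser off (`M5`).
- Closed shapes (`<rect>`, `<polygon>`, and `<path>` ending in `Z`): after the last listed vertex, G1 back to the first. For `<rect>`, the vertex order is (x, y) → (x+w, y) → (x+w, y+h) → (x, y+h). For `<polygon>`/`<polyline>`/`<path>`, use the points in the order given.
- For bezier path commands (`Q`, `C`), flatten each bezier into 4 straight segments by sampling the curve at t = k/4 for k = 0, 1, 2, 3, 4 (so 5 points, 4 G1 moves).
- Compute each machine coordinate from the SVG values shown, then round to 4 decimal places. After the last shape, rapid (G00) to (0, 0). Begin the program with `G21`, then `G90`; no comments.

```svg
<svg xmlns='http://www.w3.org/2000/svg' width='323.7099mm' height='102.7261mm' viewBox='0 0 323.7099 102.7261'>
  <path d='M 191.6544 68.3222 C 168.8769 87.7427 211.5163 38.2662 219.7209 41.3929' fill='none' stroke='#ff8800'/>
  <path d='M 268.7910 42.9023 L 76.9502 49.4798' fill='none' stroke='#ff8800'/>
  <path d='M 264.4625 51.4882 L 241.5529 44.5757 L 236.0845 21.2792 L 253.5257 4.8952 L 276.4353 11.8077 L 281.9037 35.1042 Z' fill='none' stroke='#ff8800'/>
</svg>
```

G21
G90
G00 X191.6544 Y34.4039
M3 S527
G1 X185.2768 Y30.8583 F1410
G1 X194.0694 Y41.7584 F1410
G1 X208.6711 Y55.7136 F1410
G1 X219.7209 Y61.3332 F1410
M5
G00 X268.7910 Y59.8238
M3 S527
G1 X76.9502 Y53.2463 F1410
M5
G00 X264.4625 Y51.2379
M3 S527
G1 X241.5529 Y58.1504 F1410
G1 X236.0845 Y81.4469 F1410
G1 X253.5257 Y97.8309 F1410
G1 X276.4353 Y90.9184 F1410
G1 X281.9037 Y67.6219 F1410
G1 X264.4625 Y51.2379 F1410
M5
G00 X0.0000 Y0.0000

viewBox `0 0 323.7099 102.7261` with mm width/height → 1 unit = 1 mm. Flip: y_m = 102.7261 − y_svg.

**Shape 1** — `<path>` cubic bezier, stroke `#ff8800` → score (S527, F1410). Control points (SVG): P0=(191.6544,68.3222), P1=(168.8769,87.7427), P2=(211.5163,38.2662), P3=(219.7209,41.3929); sampled at t=k/4. Machine vertices: (191.6544,34.4039) → (185.2768,30.8583) → (194.0694,41.7584) → (208.6711,55.7136) → (219.7209,61.3332). Open path.

**Shape 2** — `<path>` line segment, stroke `#ff8800` → score (S527, F1410). Machine vertices: (268.7910,59.8238) → (76.9502,53.2463). Open path.

**Shape 3** — `<path>` regular polygon, stroke `#ff8800` → score (S527, F1410). Machine vertices: (264.4625,51.2379) → (241.5529,58.1504) → (236.0845,81.4469) → (253.5257,97.8309) → (276.4353,90.9184) → (281.9037,67.6219) → (264.4625,51.2379). Closed: final G1 returns to the first vertex.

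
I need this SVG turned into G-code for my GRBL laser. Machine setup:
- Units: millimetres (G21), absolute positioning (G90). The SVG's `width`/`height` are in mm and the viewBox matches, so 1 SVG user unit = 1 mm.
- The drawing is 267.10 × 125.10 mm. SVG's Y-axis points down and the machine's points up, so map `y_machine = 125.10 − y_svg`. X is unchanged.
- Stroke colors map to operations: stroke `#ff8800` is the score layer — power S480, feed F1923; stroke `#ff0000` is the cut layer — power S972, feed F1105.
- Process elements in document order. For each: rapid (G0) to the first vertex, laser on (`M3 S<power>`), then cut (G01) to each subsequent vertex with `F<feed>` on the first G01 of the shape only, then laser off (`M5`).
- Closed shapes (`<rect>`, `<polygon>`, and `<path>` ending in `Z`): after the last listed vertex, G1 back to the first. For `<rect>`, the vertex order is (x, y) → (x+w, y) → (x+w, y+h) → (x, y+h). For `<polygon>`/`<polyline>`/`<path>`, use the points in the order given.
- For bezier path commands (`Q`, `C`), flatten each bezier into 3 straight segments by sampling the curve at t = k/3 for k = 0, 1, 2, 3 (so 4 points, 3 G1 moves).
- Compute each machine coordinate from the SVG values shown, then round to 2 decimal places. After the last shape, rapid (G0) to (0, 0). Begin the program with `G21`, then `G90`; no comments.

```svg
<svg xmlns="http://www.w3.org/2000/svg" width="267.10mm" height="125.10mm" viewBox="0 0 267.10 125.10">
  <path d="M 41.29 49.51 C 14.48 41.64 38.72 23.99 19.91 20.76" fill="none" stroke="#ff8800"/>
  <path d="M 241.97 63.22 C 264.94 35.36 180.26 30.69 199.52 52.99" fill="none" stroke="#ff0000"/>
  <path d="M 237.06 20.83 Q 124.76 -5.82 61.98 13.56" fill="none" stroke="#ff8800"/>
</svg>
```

1 u = 1 mm; y_m = 125.10 − y.

[1] `<path>` cubic bezier, #ff8800→score S480 F1923: (41.29,75.59) → (28.01,85.82) → (27.86,97.20) → (19.91,104.34)

[2] `<path>` cubic bezier, #ff0000→cut S972 F1105: (241.97,61.88) → (236.89,81.87) → (207.07,85.56) → (199.52,72.11)

[3] `<path>` quadratic bezier, #ff8800→score S480 F1923: (237.06,104.27) → (167.70,116.92) → (109.34,119.35) → (61.98,111.54)

G21
G90
G0 X41.29 Y75.59
M3 S480
G01 X28.01 Y85.82 F1923
G01 X27.86 Y97.20
G01 X19.91 Y104.34
M5
G0 X241.97 Y61.88
M3 S972
G01 X236.89 Y81.87 F1105
G01 X207.07 Y85.56
G01 X199.52 Y72.11
M5
G0 X237.06 Y104.27
M3 S480
G01 X167.70 Y116.92 F1923
G01 X109.34 Y119.35
G01 X61.98 Y111.54
M5
G0 X0.00 Y0.00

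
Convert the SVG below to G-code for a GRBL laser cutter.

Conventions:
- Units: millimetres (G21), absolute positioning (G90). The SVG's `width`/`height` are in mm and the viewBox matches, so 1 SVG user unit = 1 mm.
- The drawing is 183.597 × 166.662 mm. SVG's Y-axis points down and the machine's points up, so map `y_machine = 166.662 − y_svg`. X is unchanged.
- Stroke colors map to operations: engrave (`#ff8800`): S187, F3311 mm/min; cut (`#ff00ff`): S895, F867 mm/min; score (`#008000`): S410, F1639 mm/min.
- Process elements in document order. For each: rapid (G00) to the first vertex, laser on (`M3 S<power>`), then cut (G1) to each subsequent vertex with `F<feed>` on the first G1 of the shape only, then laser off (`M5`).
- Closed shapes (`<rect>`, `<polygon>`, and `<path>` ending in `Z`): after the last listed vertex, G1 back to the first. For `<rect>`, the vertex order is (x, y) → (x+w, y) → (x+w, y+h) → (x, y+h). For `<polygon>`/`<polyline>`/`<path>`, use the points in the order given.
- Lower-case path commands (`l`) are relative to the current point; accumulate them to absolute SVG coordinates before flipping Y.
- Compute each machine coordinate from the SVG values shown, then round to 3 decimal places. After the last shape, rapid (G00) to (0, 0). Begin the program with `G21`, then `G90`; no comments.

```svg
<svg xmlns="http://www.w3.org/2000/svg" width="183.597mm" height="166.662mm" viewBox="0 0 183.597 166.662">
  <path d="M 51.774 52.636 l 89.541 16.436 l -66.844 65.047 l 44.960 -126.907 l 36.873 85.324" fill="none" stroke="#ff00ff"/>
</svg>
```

viewBox `0 0 183.597 166.662` with mm width/height → 1 unit = 1 mm. Flip: y_m = 166.662 − y_svg.

**Shape 1** — `<path>` open polyline, stroke `#ff00ff` → cut (S895, F867). Machine vertices: (51.774,114.026) → (141.315,97.590) → (74.471,32.543) → (119.431,159.450) → (156.304,74.126). Open path.

G21
G90
G00 X51.774 Y114.026
M3 S895
G1 X141.315 Y97.590 F867
G1 X74.471 Y32.543
G1 X119.431 Y159.450
G1 X156.304 Y74.126
M5
G00 X0.000 Y0.000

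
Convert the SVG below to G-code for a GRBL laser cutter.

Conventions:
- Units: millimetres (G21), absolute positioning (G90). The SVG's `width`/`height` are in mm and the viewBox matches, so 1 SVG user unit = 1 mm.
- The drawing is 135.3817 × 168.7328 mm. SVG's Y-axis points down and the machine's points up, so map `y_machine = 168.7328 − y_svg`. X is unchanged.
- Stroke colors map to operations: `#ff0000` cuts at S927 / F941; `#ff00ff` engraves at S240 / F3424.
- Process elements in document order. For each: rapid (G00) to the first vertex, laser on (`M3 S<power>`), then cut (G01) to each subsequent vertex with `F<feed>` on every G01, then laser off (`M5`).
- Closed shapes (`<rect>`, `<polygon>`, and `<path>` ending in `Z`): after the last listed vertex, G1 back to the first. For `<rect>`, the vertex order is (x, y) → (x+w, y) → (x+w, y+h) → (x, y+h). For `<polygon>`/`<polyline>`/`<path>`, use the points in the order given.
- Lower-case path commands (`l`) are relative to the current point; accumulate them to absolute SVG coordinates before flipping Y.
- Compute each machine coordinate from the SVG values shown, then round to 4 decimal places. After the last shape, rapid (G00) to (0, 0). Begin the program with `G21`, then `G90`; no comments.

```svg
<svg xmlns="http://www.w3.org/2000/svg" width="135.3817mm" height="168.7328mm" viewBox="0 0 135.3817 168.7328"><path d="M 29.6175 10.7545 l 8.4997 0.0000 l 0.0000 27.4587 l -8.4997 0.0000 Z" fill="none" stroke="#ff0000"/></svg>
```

viewBox `0 0 135.3817 168.7328` with mm width/height → 1 unit = 1 mm. Flip: y_m = 168.7328 − y_svg.

**Shape 1** — `<path>` rectangle, stroke `#ff0000` → cut (S927, F941). Machine vertices: (29.6175,157.9783) → (38.1172,157.9783) → (38.1172,130.5196) → (29.6175,130.5196) → (29.6175,157.9783). Closed: final G1 returns to the first vertex.

G21
G90
G00 X29.6175 Y157.9783
M3 S927
G01 X38.1172 Y157.9783 F941
G01 X38.1172 Y130.5196 F941
G01 X29.6175 Y130.5196 F941
G01 X29.6175 Y157.9783 F941
M5
G00 X0.0000 Y0.0000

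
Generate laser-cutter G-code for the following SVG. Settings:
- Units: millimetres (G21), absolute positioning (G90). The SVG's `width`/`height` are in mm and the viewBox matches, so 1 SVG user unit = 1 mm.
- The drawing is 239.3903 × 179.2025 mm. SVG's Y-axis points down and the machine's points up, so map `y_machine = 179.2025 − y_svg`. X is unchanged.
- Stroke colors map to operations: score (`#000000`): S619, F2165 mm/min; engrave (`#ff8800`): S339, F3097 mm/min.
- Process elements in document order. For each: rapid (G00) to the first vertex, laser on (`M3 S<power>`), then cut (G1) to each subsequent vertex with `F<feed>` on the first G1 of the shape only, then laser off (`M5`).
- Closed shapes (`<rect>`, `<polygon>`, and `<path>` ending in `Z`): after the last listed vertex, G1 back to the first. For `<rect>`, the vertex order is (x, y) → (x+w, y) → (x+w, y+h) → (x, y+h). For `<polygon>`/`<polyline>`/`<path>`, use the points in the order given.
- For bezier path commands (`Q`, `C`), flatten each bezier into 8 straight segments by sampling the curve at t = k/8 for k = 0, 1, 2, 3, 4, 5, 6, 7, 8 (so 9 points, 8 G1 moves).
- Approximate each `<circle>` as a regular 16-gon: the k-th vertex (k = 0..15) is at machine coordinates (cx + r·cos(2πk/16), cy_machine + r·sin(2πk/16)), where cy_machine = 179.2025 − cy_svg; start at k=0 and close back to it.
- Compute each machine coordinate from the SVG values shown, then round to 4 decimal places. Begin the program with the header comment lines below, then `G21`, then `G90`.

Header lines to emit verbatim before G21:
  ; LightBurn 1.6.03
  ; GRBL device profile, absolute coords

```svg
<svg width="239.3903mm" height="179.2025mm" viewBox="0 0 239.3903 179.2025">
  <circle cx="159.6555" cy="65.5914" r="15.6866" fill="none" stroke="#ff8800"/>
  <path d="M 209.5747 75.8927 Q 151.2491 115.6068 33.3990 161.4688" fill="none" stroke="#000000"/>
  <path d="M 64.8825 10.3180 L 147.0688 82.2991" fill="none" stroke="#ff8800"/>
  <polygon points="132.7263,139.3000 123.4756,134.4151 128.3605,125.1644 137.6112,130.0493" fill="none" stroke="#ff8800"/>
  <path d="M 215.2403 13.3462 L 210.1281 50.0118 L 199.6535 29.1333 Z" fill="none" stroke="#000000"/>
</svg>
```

Since the viewBox matches the mm dimensions, user units are millimetres directly. The only transform is the Y-flip y_m = 179.2025 − y_svg.

Shape 1 is a circle drawn with `<circle>`. Its stroke #ff8800 means engrave at S339, F3097. After flipping Y the toolpath is (175.3421,113.6111) → (174.1480,119.6141) → (170.7476,124.7032) → (165.6585,128.1036) → (159.6555,129.2977) → (153.6525,128.1036) → (148.5634,124.7032) → (145.1630,119.6141) → (143.9689,113.6111) → (145.1630,107.6081) → (148.5634,102.5190) → (153.6525,99.1186) → (159.6555,97.9245) → (165.6585,99.1186) → (170.7476,102.5190) → (174.1480,107.6081) → (175.3421,113.6111), returning to the start.

Shape 2 is a quadratic bezier drawn with `<path>`. Its stroke #000000 means score at S619, F2165. After flipping Y the toolpath is (209.5747,103.3098) → (194.0632,93.2852) → (176.6916,83.0685) → (157.4599,72.6597) → (136.3680,62.0587) → (113.4159,51.2657) → (88.6038,40.2805) → (61.9315,29.1031) → (33.3990,17.7337).

Shape 3 is a line segment drawn with `<path>`. Its stroke #ff8800 means engrave at S339, F3097. After flipping Y the toolpath is (64.8825,168.8845) → (147.0688,96.9034).

Shape 4 is a regular polygon drawn with `<polygon>`. Its stroke #ff8800 means engrave at S339, F3097. After flipping Y the toolpath is (132.7263,39.9025) → (123.4756,44.7874) → (128.3605,54.0381) → (137.6112,49.1532) → (132.7263,39.9025), returning to the start.

Shape 5 is a closed polygon drawn with `<path>`. Its stroke #000000 means score at S619, F2165. After flipping Y the toolpath is (215.2403,165.8563) → (210.1281,129.1907) → (199.6535,150.0692) → (215.2403,165.8563), returning to the start.

; LightBurn 1.6.03
; GRBL device profile, absolute coords
G21
G90
G00 X175.3421 Y113.6111
M3 S339
G1 X174.1480 Y119.6141 F3097
G1 X170.7476 Y124.7032
G1 X165.6585 Y128.1036
G1 X159.6555 Y129.2977
G1 X153.6525 Y128.1036
G1 X148.5634 Y124.7032
G1 X145.1630 Y119.6141
G1 X143.9689 Y113.6111
G1 X145.1630 Y107.6081
G1 X148.5634 Y102.5190
G1 X153.6525 Y99.1186
G1 X159.6555 Y97.9245
G1 X165.6585 Y99.1186
G1 X170.7476 Y102.5190
G1 X174.1480 Y107.6081
G1 X175.3421 Y113.6111
M5
G00 X209.5747 Y103.3098
M3 S619
G1 X194.0632 Y93.2852 F2165
G1 X176.6916 Y83.0685
G1 X157.4599 Y72.6597
G1 X136.3680 Y62.0587
G1 X113.4159 Y51.2657
G1 X88.6038 Y40.2805
G1 X61.9315 Y29.1031
G1 X33.3990 Y17.7337
M5
G00 X64.8825 Y168.8845
M3 S339
G1 X147.0688 Y96.9034 F3097
M5
G00 X132.7263 Y39.9025
M3 S339
G1 X123.4756 Y44.7874 F3097
G1 X128.3605 Y54.0381
G1 X137.6112 Y49.1532
G1 X132.7263 Y39.9025
M5
G00 X215.2403 Y165.8563
M3 S619
G1 X210.1281 Y129.1907 F2165
G1 X199.6535 Y150.0692
G1 X215.2403 Y165.8563
M5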